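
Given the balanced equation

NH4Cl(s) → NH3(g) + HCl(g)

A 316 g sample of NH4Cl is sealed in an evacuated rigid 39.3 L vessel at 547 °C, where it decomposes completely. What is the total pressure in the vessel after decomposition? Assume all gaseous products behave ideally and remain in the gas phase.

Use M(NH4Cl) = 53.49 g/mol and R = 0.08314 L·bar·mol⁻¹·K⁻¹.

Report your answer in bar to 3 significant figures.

n(NH4Cl) = 316 / 53.49 = 5.908 mol
n(gas produced) = (2/1) × 5.908 = 11.82 mol
P = nRT/V = 11.82 × 0.08314 × 820.15 / 39.3 = 20.51 bar

20.5 bar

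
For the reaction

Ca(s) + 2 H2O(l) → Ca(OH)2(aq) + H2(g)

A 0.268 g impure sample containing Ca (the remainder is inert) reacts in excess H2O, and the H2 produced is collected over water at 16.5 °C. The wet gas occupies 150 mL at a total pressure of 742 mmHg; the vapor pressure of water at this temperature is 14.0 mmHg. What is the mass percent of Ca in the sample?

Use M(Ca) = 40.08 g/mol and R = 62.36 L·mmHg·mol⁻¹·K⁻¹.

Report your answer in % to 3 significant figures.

P(H2) = 742 − 14.0 = 728.0 mmHg
n(H2) = PV/RT = (728.0 × 0.1500) / (62.36 × 289.65) = 0.006046 mol
n(Ca) = (1/1) × 0.006046 = 0.006046 mol
m(Ca) = 0.006046 × 40.08 = 0.2423 g
%Ca = 0.2423 / 0.268 × 100 = 90.41%

90.4 %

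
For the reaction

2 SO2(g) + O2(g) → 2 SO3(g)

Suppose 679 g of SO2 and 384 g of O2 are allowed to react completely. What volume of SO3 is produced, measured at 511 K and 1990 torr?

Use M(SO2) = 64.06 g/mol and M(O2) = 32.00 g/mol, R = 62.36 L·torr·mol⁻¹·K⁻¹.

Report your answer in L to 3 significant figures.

170 L

n(SO2) = 679 / 64.06 = 10.60 mol
n(O2) = 384 / 32.00 = 12.00 mol
For 10.60 mol SO2, stoichiometry requires (1/2) × 10.60 = 5.300 mol O2; 12.00 mol is available, so SO2 is limiting.
n(SO3) = (2/2) × 10.60 = 10.60 mol
V(SO3) = nRT/P = 10.60 × 62.36 × 511 / 1990 = 169.7 L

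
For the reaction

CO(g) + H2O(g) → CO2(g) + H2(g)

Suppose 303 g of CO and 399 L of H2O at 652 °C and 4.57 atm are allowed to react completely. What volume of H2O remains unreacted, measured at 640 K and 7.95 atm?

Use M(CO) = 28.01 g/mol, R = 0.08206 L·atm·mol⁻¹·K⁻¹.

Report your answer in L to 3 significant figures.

87.2 L

n(CO) = 303 / 28.01 = 10.82 mol
n(H2O) = PV/RT = (4.57 × 399) / (0.08206 × 925.15) = 24.02 mol
For 10.82 mol CO, stoichiometry requires (1/1) × 10.82 = 10.82 mol H2O; 24.02 mol is available, so CO is limiting.
n(H2O) consumed = (1/1) × 10.82 = 10.82 mol; remaining = 24.02 − 10.82 = 13.20 mol
V(H2O) = nRT/P = 13.20 × 0.08206 × 640 / 7.95 = 87.20 L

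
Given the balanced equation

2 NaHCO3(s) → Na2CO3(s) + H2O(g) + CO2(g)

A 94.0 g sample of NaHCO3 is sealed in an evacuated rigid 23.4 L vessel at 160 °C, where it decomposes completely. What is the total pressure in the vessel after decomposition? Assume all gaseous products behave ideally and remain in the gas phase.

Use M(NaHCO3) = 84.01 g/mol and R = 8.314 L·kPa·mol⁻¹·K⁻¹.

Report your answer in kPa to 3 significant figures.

172 kPa

n(NaHCO3) = 94.0 / 84.01 = 1.119 mol
n(gas produced) = (2/2) × 1.119 = 1.119 mol
P = nRT/V = 1.119 × 8.314 × 433.15 / 23.4 = 172.2 kPa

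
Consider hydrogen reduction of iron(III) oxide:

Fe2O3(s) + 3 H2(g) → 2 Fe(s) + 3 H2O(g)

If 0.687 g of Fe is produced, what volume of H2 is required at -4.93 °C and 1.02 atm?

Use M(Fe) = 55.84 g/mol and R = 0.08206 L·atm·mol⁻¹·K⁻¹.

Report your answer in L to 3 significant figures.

0.398 L

n(Fe) = 0.6870 / 55.84 = 0.01230 mol
n(H2) = (3/2) × 0.01230 = 0.01845 mol
V = nRT/P = 0.01845 × 0.08206 × 268.22 / 1.02 = 0.3981 L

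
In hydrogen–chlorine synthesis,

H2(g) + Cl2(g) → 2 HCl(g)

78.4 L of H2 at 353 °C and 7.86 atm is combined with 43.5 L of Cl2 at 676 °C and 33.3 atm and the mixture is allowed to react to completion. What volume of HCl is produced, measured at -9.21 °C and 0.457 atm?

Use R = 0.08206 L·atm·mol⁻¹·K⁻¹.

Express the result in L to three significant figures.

1140 L

n(H2) = PV/RT = (7.86 × 78.4) / (0.08206 × 626.15) = 11.99 mol
n(Cl2) = PV/RT = (33.3 × 43.5) / (0.08206 × 949.15) = 18.60 mol
For 11.99 mol H2, stoichiometry requires (1/1) × 11.99 = 11.99 mol Cl2; 18.60 mol is available, so H2 is limiting.
n(HCl) = (2/1) × 11.99 = 23.98 mol
V(HCl) = nRT/P = 23.98 × 0.08206 × 263.94 / 0.457 = 1137 L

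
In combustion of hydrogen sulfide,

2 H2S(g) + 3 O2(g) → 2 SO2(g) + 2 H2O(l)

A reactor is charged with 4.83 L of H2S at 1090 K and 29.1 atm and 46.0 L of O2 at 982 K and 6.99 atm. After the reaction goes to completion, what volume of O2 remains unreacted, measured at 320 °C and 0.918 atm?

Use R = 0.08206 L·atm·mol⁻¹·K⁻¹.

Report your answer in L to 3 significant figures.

86.6 L

n(H2S) = PV/RT = (29.1 × 4.83) / (0.08206 × 1090) = 1.571 mol
n(O2) = PV/RT = (6.99 × 46.0) / (0.08206 × 982) = 3.990 mol
For 1.571 mol H2S, stoichiometry requires (3/2) × 1.571 = 2.357 mol O2; 3.990 mol is available, so H2S is limiting.
n(O2) consumed = (3/2) × 1.571 = 2.357 mol; remaining = 3.990 − 2.357 = 1.633 mol
V(O2) = nRT/P = 1.633 × 0.08206 × 593.15 / 0.918 = 86.58 L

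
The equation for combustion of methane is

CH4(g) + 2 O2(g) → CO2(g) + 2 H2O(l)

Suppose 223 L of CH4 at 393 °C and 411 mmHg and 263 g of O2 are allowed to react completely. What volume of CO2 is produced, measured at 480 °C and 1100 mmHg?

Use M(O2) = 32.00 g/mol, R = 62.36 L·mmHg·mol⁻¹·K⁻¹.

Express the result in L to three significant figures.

94.2 L

n(CH4) = PV/RT = (411 × 223) / (62.36 × 666.15) = 2.206 mol
n(O2) = 263 / 32.00 = 8.219 mol
For 2.206 mol CH4, stoichiometry requires (2/1) × 2.206 = 4.412 mol O2; 8.219 mol is available, so CH4 is limiting.
n(CO2) = (1/1) × 2.206 = 2.206 mol
V(CO2) = nRT/P = 2.206 × 62.36 × 753.15 / 1100 = 94.19 L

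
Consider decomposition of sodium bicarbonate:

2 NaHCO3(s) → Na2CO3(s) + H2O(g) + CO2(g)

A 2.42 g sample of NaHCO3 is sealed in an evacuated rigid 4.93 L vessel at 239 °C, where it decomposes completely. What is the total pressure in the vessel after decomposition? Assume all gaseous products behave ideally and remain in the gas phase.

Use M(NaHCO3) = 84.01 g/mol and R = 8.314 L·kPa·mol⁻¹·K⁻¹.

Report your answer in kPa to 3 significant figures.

24.9 kPa

n(NaHCO3) = 2.42 / 84.01 = 0.02881 mol
n(gas produced) = (2/2) × 0.02881 = 0.02881 mol
P = nRT/V = 0.02881 × 8.314 × 512.15 / 4.93 = 24.88 kPa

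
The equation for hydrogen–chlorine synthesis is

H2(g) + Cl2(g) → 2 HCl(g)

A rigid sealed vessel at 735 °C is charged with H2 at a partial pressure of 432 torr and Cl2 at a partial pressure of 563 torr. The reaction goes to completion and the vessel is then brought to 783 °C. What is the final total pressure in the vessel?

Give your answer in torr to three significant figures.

1040 torr

At constant V, partial pressures at 735 °C are proportional to moles, so apply stoichiometry directly to pressures.
P(Cl2) required for 432 torr of H2 = (1/1) × 432 = 432.0 torr; available 563 torr, so H2 is limiting.
P(Cl2) remaining = 563 − (1/1) × 432 = 131.0 torr
P(gaseous products) = (2)/1 × 432 = 864.0 torr
P_total at 735 °C = 131.0 + 864.0 = 995.0 torr
Scaling to 783 °C: P = 995.0 × 1056.15/1008.15 = 1042 torr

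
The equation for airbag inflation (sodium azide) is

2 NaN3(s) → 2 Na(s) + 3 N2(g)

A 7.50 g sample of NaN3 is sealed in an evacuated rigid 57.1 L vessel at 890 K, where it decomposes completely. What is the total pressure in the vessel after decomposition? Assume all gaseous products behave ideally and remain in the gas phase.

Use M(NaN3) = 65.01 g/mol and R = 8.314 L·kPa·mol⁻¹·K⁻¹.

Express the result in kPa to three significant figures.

22.4 kPa

n(NaN3) = 7.50 / 65.01 = 0.1154 mol
n(gas produced) = (3/2) × 0.1154 = 0.1731 mol
P = nRT/V = 0.1731 × 8.314 × 890 / 57.1 = 22.43 kPa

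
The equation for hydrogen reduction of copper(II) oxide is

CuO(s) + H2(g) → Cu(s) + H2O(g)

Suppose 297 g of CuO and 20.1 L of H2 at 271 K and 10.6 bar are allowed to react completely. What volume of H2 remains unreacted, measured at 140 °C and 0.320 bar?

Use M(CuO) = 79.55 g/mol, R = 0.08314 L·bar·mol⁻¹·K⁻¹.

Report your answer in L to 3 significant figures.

614 L

n(CuO) = 297 / 79.55 = 3.734 mol
n(H2) = PV/RT = (10.6 × 20.1) / (0.08314 × 271) = 9.456 mol
For 3.734 mol CuO, stoichiometry requires (1/1) × 3.734 = 3.734 mol H2; 9.456 mol is available, so CuO is limiting.
n(H2) consumed = (1/1) × 3.734 = 3.734 mol; remaining = 9.456 − 3.734 = 5.722 mol
V(H2) = nRT/P = 5.722 × 0.08314 × 413.15 / 0.320 = 614.2 L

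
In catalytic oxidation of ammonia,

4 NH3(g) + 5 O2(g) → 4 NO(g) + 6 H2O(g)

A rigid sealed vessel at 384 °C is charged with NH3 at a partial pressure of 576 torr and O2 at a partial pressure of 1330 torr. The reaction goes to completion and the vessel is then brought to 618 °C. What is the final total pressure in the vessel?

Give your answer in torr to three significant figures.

With V and T fixed, P_i ∝ n_i, so the mole ratios apply directly to partial pressures at 384 °C.
P(O2) required for 576 torr of NH3 = (5/4) × 576 = 720.0 torr; available 1330 torr, so NH3 is limiting.
P(O2) remaining = 1330 − (5/4) × 576 = 610.0 torr
P(gaseous products) = (4+6)/4 × 576 = 1440 torr
P_total at 384 °C = 610.0 + 1440 = 2050 torr
Scaling to 618 °C: P = 2050 × 891.15/657.15 = 2780 torr

2780 torr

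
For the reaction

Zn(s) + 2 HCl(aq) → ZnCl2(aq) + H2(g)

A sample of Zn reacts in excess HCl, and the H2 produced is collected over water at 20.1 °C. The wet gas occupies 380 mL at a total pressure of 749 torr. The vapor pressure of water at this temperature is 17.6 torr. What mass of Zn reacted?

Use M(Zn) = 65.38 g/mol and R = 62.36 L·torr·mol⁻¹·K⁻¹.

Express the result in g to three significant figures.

0.994 g

P(H2) = 749 − 17.6 = 731.4 torr
n(H2) = PV/RT = (731.4 × 0.3800) / (62.36 × 293.25) = 0.01520 mol
n(Zn) = (1/1) × 0.01520 = 0.01520 mol
m(Zn) = 0.01520 × 65.38 = 0.9938 g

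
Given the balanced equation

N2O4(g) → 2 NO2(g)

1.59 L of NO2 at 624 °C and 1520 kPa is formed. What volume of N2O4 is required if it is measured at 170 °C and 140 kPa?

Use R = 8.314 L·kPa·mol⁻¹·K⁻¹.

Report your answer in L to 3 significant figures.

4.26 L

n(NO2) = PV/RT = (1520 × 1.59) / (8.314 × 897.15) = 0.3240 mol
n(N2O4) = (1/2) × 0.3240 = 0.1620 mol
V = nRT/P = 0.1620 × 8.314 × 443.15 / 140 = 4.263 L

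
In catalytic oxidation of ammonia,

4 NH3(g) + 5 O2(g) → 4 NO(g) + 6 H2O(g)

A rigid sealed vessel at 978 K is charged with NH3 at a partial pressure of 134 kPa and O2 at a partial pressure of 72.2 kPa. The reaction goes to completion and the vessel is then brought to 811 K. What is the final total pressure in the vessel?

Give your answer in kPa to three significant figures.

At constant V, partial pressures at 978 K are proportional to moles, so apply stoichiometry directly to pressures.
P(O2) required for 134 kPa of NH3 = (5/4) × 134 = 167.5 kPa; available 72.2 kPa, so O2 is limiting.
P(NH3) remaining = 134 − (4/5) × 72.2 = 76.24 kPa
P(gaseous products) = (4+6)/5 × 72.2 = 144.4 kPa
P_total at 978 K = 76.24 + 144.4 = 220.6 kPa
Scaling to 811 K: P = 220.6 × 811/978 = 182.9 kPa

183 kPa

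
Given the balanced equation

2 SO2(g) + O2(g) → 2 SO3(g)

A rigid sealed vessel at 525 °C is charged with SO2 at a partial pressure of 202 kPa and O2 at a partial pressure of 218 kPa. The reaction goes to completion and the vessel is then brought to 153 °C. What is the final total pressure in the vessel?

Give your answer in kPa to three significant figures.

170 kPa

Because the vessel is rigid and T is held at 525 °C, work the stoichiometry in partial pressures (P_i = n_iRT/V).
P(O2) required for 202 kPa of SO2 = (1/2) × 202 = 101.0 kPa; available 218 kPa, so SO2 is limiting.
P(O2) remaining = 218 − (1/2) × 202 = 117.0 kPa
P(gaseous products) = (2)/2 × 202 = 202.0 kPa
P_total at 525 °C = 117.0 + 202.0 = 319.0 kPa
Scaling to 153 °C: P = 319.0 × 426.15/798.15 = 170.3 kPa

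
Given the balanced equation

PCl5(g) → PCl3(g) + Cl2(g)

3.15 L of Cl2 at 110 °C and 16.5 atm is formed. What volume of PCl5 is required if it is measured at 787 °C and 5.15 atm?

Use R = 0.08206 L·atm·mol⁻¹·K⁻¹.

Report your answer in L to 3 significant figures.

27.9 L

n(Cl2) = PV/RT = (16.5 × 3.15) / (0.08206 × 383.15) = 1.653 mol
n(PCl5) = (1/1) × 1.653 = 1.653 mol
V = nRT/P = 1.653 × 0.08206 × 1060.15 / 5.15 = 27.92 L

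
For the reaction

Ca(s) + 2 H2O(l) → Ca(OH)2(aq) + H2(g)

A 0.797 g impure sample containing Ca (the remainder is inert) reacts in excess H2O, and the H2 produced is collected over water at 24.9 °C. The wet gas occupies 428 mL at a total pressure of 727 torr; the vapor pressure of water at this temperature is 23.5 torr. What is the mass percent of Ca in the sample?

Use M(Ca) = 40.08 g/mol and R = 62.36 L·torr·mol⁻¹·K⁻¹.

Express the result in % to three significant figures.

P(H2) = 727 − 23.5 = 703.5 torr
n(H2) = PV/RT = (703.5 × 0.4280) / (62.36 × 298.05) = 0.01620 mol
n(Ca) = (1/1) × 0.01620 = 0.01620 mol
m(Ca) = 0.01620 × 40.08 = 0.6493 g
%Ca = 0.6493 / 0.797 × 100 = 81.47%

81.5 %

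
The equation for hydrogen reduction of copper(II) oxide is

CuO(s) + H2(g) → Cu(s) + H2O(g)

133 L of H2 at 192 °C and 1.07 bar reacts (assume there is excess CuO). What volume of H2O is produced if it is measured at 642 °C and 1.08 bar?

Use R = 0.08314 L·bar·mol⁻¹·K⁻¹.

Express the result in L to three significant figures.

259 L

n(H2) = PV/RT = (1.07 × 133) / (0.08314 × 465.15) = 3.680 mol
n(H2O) = (1/1) × 3.680 = 3.680 mol
V = nRT/P = 3.680 × 0.08314 × 915.15 / 1.08 = 259.3 L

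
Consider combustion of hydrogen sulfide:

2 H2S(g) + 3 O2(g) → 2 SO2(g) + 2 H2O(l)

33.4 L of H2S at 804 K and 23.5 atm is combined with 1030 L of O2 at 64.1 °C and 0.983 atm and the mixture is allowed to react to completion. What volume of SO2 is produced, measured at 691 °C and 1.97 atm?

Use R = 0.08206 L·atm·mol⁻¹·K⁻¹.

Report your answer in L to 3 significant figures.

478 L

n(H2S) = PV/RT = (23.5 × 33.4) / (0.08206 × 804) = 11.90 mol
n(O2) = PV/RT = (0.983 × 1030) / (0.08206 × 337.25) = 36.59 mol
For 11.90 mol H2S, stoichiometry requires (3/2) × 11.90 = 17.85 mol O2; 36.59 mol is available, so H2S is limiting.
n(SO2) = (2/2) × 11.90 = 11.90 mol
V(SO2) = nRT/P = 11.90 × 0.08206 × 964.15 / 1.97 = 477.9 L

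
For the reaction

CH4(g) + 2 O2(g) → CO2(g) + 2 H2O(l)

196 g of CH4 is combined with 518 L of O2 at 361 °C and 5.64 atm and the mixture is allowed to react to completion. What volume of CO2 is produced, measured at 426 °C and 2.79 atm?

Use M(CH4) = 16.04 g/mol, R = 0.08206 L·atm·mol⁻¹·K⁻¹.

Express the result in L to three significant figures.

251 L

n(CH4) = 196 / 16.04 = 12.22 mol
n(O2) = PV/RT = (5.64 × 518) / (0.08206 × 634.15) = 56.14 mol
For 12.22 mol CH4, stoichiometry requires (2/1) × 12.22 = 24.44 mol O2; 56.14 mol is available, so CH4 is limiting.
n(CO2) = (1/1) × 12.22 = 12.22 mol
V(CO2) = nRT/P = 12.22 × 0.08206 × 699.15 / 2.79 = 251.3 L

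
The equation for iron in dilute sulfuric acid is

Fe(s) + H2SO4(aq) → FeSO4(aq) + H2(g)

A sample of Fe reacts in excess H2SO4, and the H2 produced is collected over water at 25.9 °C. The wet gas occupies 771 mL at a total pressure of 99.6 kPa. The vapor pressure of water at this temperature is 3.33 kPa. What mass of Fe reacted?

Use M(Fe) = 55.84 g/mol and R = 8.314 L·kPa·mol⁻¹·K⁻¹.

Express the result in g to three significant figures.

P(H2) = 99.6 − 3.33 = 96.27 kPa
n(H2) = PV/RT = (96.27 × 0.7710) / (8.314 × 299.05) = 0.02985 mol
n(Fe) = (1/1) × 0.02985 = 0.02985 mol
m(Fe) = 0.02985 × 55.84 = 1.667 g

1.67 g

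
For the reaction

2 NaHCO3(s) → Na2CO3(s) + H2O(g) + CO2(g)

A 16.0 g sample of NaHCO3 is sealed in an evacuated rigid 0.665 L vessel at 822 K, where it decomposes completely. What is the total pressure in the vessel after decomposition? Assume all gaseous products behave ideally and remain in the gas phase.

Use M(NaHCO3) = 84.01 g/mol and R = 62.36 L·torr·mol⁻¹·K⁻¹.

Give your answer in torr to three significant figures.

14700 torr

n(NaHCO3) = 16.0 / 84.01 = 0.1905 mol
n(gas produced) = (2/2) × 0.1905 = 0.1905 mol
P = nRT/V = 0.1905 × 62.36 × 822 / 0.665 = 14680 torr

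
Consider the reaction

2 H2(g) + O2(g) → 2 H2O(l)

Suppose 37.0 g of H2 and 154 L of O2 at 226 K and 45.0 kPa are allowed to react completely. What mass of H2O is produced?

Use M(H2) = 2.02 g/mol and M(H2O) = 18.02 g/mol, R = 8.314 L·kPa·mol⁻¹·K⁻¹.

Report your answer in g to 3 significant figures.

n(H2) = 37.0 / 2.02 = 18.32 mol
n(O2) = PV/RT = (45.0 × 154) / (8.314 × 226) = 3.688 mol
For 18.32 mol H2, stoichiometry requires (1/2) × 18.32 = 9.160 mol O2; 3.688 mol is available, so O2 is limiting.
n(H2O) = (2/1) × 3.688 = 7.376 mol
m(H2O) = 7.376 × 18.02 = 132.9 g

133 g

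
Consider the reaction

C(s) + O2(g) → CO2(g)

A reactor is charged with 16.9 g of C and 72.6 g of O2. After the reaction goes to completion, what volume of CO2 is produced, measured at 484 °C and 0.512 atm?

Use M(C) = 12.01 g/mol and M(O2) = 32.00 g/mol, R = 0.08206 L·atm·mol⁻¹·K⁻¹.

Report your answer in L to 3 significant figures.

n(C) = 16.9 / 12.01 = 1.407 mol
n(O2) = 72.6 / 32.00 = 2.269 mol
For 1.407 mol C, stoichiometry requires (1/1) × 1.407 = 1.407 mol O2; 2.269 mol is available, so C is limiting.
n(CO2) = (1/1) × 1.407 = 1.407 mol
V(CO2) = nRT/P = 1.407 × 0.08206 × 757.15 / 0.512 = 170.7 L

171 L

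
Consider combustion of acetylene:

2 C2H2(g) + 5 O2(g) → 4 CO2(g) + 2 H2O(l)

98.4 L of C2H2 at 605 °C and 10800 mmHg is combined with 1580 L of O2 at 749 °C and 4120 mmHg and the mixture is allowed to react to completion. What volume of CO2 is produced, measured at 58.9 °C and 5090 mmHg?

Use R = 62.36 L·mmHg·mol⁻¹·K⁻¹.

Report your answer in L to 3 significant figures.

158 L

n(C2H2) = PV/RT = (10800 × 98.4) / (62.36 × 878.15) = 19.41 mol
n(O2) = PV/RT = (4120 × 1580) / (62.36 × 1022.15) = 102.1 mol
For 19.41 mol C2H2, stoichiometry requires (5/2) × 19.41 = 48.52 mol O2; 102.1 mol is available, so C2H2 is limiting.
n(CO2) = (4/2) × 19.41 = 38.82 mol
V(CO2) = nRT/P = 38.82 × 62.36 × 332.05 / 5090 = 157.9 L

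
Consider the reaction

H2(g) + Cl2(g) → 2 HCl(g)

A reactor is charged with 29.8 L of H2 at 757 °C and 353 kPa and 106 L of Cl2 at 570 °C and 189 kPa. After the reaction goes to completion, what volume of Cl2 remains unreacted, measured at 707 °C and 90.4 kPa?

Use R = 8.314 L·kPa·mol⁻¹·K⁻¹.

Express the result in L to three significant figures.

n(H2) = PV/RT = (353 × 29.8) / (8.314 × 1030.15) = 1.228 mol
n(Cl2) = PV/RT = (189 × 106) / (8.314 × 843.15) = 2.858 mol
For 1.228 mol H2, stoichiometry requires (1/1) × 1.228 = 1.228 mol Cl2; 2.858 mol is available, so H2 is limiting.
n(Cl2) consumed = (1/1) × 1.228 = 1.228 mol; remaining = 2.858 − 1.228 = 1.630 mol
V(Cl2) = nRT/P = 1.630 × 8.314 × 980.15 / 90.4 = 146.9 L

147 L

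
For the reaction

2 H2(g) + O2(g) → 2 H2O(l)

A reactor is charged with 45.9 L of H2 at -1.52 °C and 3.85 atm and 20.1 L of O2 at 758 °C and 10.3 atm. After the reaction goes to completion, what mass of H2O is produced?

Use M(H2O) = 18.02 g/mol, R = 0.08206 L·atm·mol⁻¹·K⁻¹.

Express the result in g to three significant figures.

n(H2) = PV/RT = (3.85 × 45.9) / (0.08206 × 271.63) = 7.928 mol
n(O2) = PV/RT = (10.3 × 20.1) / (0.08206 × 1031.15) = 2.447 mol
For 7.928 mol H2, stoichiometry requires (1/2) × 7.928 = 3.964 mol O2; 2.447 mol is available, so O2 is limiting.
n(H2O) = (2/1) × 2.447 = 4.894 mol
m(H2O) = 4.894 × 18.02 = 88.19 g

88.2 g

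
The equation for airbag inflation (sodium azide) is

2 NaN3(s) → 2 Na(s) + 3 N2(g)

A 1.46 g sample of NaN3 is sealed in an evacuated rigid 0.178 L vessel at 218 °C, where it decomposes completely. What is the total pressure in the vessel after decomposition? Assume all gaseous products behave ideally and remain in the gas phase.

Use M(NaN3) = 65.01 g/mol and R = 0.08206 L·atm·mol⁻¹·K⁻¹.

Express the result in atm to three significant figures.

7.63 atm

n(NaN3) = 1.46 / 65.01 = 0.02246 mol
n(gas produced) = (3/2) × 0.02246 = 0.03369 mol
P = nRT/V = 0.03369 × 0.08206 × 491.15 / 0.178 = 7.628 atm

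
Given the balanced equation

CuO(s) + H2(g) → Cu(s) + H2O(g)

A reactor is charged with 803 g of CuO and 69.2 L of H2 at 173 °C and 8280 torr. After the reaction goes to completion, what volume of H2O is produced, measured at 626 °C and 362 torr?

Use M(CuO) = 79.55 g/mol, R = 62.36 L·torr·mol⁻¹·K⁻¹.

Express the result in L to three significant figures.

n(CuO) = 803 / 79.55 = 10.09 mol
n(H2) = PV/RT = (8280 × 69.2) / (62.36 × 446.15) = 20.59 mol
For 10.09 mol CuO, stoichiometry requires (1/1) × 10.09 = 10.09 mol H2; 20.59 mol is available, so CuO is limiting.
n(H2O) = (1/1) × 10.09 = 10.09 mol
V(H2O) = nRT/P = 10.09 × 62.36 × 899.15 / 362 = 1563 L

1560 L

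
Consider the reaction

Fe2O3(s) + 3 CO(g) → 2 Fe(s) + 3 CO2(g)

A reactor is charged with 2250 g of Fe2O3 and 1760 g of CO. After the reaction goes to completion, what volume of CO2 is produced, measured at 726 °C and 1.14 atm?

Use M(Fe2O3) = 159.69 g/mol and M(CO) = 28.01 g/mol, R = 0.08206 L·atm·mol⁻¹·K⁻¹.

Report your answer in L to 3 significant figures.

n(Fe2O3) = 2250 / 159.69 = 14.09 mol
n(CO) = 1760 / 28.01 = 62.83 mol
For 14.09 mol Fe2O3, stoichiometry requires (3/1) × 14.09 = 42.27 mol CO; 62.83 mol is available, so Fe2O3 is limiting.
n(CO2) = (3/1) × 14.09 = 42.27 mol
V(CO2) = nRT/P = 42.27 × 0.08206 × 999.15 / 1.14 = 3040 L

3040 L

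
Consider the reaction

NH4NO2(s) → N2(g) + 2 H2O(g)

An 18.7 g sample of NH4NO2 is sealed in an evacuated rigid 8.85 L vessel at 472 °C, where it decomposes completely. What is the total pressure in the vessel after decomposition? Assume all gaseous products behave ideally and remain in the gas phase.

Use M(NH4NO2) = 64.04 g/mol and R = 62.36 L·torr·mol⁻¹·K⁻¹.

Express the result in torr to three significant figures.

4600 torr

n(NH4NO2) = 18.7 / 64.04 = 0.2920 mol
n(gas produced) = (3/1) × 0.2920 = 0.8760 mol
P = nRT/V = 0.8760 × 62.36 × 745.15 / 8.85 = 4600 torr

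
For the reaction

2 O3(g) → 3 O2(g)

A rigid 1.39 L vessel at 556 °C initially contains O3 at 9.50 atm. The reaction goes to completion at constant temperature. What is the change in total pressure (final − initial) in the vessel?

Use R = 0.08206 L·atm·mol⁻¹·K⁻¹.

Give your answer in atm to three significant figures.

At constant T and V, P ∝ n(gas): 2 mol gas → 3 mol gas.
P_final = (3/2) × 9.50 = 14.25 atm; ΔP = 14.25 − 9.50 = 4.750 atm

4.75 atm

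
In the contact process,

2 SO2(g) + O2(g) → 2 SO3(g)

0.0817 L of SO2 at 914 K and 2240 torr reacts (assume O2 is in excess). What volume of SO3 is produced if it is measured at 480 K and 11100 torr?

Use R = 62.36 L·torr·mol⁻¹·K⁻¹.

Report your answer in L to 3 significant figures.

n(SO2) = PV/RT = (2240 × 0.0817) / (62.36 × 914) = 0.003211 mol
n(SO3) = (2/2) × 0.003211 = 0.003211 mol
V = nRT/P = 0.003211 × 62.36 × 480 / 11100 = 0.008659 L

0.00866 L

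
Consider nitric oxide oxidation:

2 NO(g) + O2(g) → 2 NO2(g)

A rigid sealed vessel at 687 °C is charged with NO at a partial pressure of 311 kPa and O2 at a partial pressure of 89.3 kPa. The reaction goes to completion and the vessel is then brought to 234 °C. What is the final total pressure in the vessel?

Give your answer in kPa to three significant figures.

164 kPa

At constant V, partial pressures at 687 °C are proportional to moles, so apply stoichiometry directly to pressures.
P(O2) required for 311 kPa of NO = (1/2) × 311 = 155.5 kPa; available 89.3 kPa, so O2 is limiting.
P(NO) remaining = 311 − (2/1) × 89.3 = 132.4 kPa
P(gaseous products) = (2)/1 × 89.3 = 178.6 kPa
P_total at 687 °C = 132.4 + 178.6 = 311.0 kPa
Scaling to 234 °C: P = 311.0 × 507.15/960.15 = 164.3 kPa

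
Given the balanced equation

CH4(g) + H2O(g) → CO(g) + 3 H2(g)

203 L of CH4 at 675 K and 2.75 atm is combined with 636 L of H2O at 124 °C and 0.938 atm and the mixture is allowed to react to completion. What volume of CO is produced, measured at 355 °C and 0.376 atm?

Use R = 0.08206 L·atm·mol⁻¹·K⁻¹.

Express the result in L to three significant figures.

n(CH4) = PV/RT = (2.75 × 203) / (0.08206 × 675) = 10.08 mol
n(H2O) = PV/RT = (0.938 × 636) / (0.08206 × 397.15) = 18.31 mol
For 10.08 mol CH4, stoichiometry requires (1/1) × 10.08 = 10.08 mol H2O; 18.31 mol is available, so CH4 is limiting.
n(CO) = (1/1) × 10.08 = 10.08 mol
V(CO) = nRT/P = 10.08 × 0.08206 × 628.15 / 0.376 = 1382 L

1380 L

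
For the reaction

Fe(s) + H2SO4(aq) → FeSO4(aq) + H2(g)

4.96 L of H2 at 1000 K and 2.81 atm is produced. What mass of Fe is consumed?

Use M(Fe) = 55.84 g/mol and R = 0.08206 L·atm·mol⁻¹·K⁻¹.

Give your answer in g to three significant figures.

n(H2) = PV/RT = (2.81 × 4.96) / (0.08206 × 1000) = 0.1698 mol
n(Fe) = (1/1) × 0.1698 = 0.1698 mol
m(Fe) = 0.1698 × 55.84 = 9.482 g

9.48 g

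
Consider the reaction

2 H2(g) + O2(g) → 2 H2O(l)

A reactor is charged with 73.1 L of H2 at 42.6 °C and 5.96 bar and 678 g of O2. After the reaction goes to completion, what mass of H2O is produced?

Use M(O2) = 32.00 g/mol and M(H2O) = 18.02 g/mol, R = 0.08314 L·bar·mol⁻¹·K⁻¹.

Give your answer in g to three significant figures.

299 g

n(H2) = PV/RT = (5.96 × 73.1) / (0.08314 × 315.75) = 16.60 mol
n(O2) = 678 / 32.00 = 21.19 mol
For 16.60 mol H2, stoichiometry requires (1/2) × 16.60 = 8.300 mol O2; 21.19 mol is available, so H2 is limiting.
n(H2O) = (2/2) × 16.60 = 16.60 mol
m(H2O) = 16.60 × 18.02 = 299.1 g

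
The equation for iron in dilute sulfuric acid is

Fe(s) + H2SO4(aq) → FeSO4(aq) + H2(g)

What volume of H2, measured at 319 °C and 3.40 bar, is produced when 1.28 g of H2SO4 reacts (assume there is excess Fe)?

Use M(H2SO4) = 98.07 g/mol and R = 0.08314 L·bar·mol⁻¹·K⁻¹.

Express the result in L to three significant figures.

n(H2SO4) = 1.280 / 98.07 = 0.01305 mol
n(H2) = (1/1) × 0.01305 = 0.01305 mol
V = nRT/P = 0.01305 × 0.08314 × 592.15 / 3.40 = 0.1890 L

0.189 L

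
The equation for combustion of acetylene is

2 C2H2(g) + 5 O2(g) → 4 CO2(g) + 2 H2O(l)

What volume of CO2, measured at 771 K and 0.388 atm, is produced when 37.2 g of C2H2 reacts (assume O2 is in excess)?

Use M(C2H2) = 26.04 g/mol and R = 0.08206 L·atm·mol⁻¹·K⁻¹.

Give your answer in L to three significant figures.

n(C2H2) = 37.20 / 26.04 = 1.429 mol
n(CO2) = (4/2) × 1.429 = 2.858 mol
V = nRT/P = 2.858 × 0.08206 × 771 / 0.388 = 466.0 L

466 L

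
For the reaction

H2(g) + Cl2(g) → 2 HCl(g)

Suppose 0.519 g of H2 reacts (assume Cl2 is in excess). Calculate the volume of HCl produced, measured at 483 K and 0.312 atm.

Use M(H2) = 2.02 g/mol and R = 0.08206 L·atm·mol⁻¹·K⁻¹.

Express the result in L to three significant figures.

65.3 L

n(H2) = 0.5190 / 2.02 = 0.2569 mol
n(HCl) = (2/1) × 0.2569 = 0.5138 mol
V = nRT/P = 0.5138 × 0.08206 × 483 / 0.312 = 65.27 L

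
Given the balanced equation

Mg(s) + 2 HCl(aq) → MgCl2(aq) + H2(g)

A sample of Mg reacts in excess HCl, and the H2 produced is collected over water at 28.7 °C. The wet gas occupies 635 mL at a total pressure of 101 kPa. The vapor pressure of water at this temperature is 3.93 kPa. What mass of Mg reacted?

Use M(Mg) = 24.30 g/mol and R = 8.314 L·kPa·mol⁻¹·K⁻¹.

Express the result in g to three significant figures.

0.597 g

P(H2) = 101 − 3.93 = 97.07 kPa
n(H2) = PV/RT = (97.07 × 0.6350) / (8.314 × 301.85) = 0.02456 mol
n(Mg) = (1/1) × 0.02456 = 0.02456 mol
m(Mg) = 0.02456 × 24.30 = 0.5968 g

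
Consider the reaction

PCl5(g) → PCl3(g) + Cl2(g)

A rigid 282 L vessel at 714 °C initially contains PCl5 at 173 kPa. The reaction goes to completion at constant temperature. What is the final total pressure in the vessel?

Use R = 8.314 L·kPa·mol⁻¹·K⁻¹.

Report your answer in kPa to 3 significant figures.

346 kPa

Rigid vessel, constant T ⇒ P scales with total gas moles (1 → 2).
P_final = (2/1) × 173 = 346.0 kPa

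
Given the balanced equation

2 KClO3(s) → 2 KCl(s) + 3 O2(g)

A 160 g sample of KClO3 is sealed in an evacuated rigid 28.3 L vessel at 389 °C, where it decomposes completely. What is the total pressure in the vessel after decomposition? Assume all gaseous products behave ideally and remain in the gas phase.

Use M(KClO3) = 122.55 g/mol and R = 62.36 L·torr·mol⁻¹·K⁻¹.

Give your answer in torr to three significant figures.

2860 torr

n(KClO3) = 160 / 122.55 = 1.306 mol
n(gas produced) = (3/2) × 1.306 = 1.959 mol
P = nRT/V = 1.959 × 62.36 × 662.15 / 28.3 = 2858 torr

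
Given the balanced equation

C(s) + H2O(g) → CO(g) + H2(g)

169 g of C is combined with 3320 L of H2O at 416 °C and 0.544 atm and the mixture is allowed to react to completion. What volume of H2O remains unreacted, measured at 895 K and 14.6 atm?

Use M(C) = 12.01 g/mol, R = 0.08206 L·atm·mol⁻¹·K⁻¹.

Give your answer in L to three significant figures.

n(C) = 169 / 12.01 = 14.07 mol
n(H2O) = PV/RT = (0.544 × 3320) / (0.08206 × 689.15) = 31.94 mol
For 14.07 mol C, stoichiometry requires (1/1) × 14.07 = 14.07 mol H2O; 31.94 mol is available, so C is limiting.
n(H2O) consumed = (1/1) × 14.07 = 14.07 mol; remaining = 31.94 − 14.07 = 17.87 mol
V(H2O) = nRT/P = 17.87 × 0.08206 × 895 / 14.6 = 89.89 L

89.9 L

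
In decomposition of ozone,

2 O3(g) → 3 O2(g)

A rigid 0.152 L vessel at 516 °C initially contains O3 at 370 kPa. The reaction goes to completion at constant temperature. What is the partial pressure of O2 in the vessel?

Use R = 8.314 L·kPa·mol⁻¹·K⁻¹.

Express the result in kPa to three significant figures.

n(O3)₀ = PV/RT = (370 × 0.152) / (8.314 × 789.15) = 0.008572 mol
n(O2) = (3/2) × 0.008572 = 0.01286 mol
P(O2) = nRT/V = 0.01286 × 8.314 × 789.15 / 0.152 = 555.1 kPa

555 kPa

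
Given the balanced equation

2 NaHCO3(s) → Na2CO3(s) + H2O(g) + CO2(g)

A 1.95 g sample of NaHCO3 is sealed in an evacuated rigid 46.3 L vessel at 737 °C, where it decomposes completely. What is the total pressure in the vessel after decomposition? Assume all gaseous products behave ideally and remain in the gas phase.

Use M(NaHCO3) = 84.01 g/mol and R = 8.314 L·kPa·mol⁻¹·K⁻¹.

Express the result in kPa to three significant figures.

4.21 kPa

n(NaHCO3) = 1.95 / 84.01 = 0.02321 mol
n(gas produced) = (2/2) × 0.02321 = 0.02321 mol
P = nRT/V = 0.02321 × 8.314 × 1010.15 / 46.3 = 4.210 kPa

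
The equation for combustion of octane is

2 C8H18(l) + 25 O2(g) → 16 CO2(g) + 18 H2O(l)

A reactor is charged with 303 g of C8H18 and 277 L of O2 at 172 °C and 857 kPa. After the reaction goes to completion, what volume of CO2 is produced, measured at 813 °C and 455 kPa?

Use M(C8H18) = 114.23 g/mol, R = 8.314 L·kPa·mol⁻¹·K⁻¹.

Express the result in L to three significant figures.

421 L

n(C8H18) = 303 / 114.23 = 2.653 mol
n(O2) = PV/RT = (857 × 277) / (8.314 × 445.15) = 64.14 mol
For 2.653 mol C8H18, stoichiometry requires (25/2) × 2.653 = 33.16 mol O2; 64.14 mol is available, so C8H18 is limiting.
n(CO2) = (16/2) × 2.653 = 21.22 mol
V(CO2) = nRT/P = 21.22 × 8.314 × 1086.15 / 455 = 421.1 L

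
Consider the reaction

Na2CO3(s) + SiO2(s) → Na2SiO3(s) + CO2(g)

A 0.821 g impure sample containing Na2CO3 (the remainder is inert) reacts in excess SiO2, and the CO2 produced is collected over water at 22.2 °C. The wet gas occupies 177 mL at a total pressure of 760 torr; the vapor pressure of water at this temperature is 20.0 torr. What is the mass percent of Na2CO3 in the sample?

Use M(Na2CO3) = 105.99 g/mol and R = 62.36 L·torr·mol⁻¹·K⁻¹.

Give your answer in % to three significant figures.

91.8 %

P(CO2) = 760 − 20.0 = 740.0 torr
n(CO2) = PV/RT = (740.0 × 0.1770) / (62.36 × 295.35) = 0.007112 mol
n(Na2CO3) = (1/1) × 0.007112 = 0.007112 mol
m(Na2CO3) = 0.007112 × 105.99 = 0.7538 g
%Na2CO3 = 0.7538 / 0.821 × 100 = 91.81%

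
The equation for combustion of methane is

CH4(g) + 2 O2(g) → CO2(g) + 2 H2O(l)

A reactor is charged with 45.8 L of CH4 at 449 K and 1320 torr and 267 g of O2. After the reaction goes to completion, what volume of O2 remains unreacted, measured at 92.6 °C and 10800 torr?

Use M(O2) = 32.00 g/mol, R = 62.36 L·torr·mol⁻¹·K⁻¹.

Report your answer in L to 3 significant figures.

n(CH4) = PV/RT = (1320 × 45.8) / (62.36 × 449) = 2.159 mol
n(O2) = 267 / 32.00 = 8.344 mol
For 2.159 mol CH4, stoichiometry requires (2/1) × 2.159 = 4.318 mol O2; 8.344 mol is available, so CH4 is limiting.
n(O2) consumed = (2/1) × 2.159 = 4.318 mol; remaining = 8.344 − 4.318 = 4.026 mol
V(O2) = nRT/P = 4.026 × 62.36 × 365.75 / 10800 = 8.502 L

8.50 L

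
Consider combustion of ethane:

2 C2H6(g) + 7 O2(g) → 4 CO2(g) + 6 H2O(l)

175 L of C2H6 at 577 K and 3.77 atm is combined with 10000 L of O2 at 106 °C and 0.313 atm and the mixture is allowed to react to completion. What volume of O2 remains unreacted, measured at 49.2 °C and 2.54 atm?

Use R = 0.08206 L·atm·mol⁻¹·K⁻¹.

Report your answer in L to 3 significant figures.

540 L

n(C2H6) = PV/RT = (3.77 × 175) / (0.08206 × 577) = 13.93 mol
n(O2) = PV/RT = (0.313 × 10000) / (0.08206 × 379.15) = 100.6 mol
For 13.93 mol C2H6, stoichiometry requires (7/2) × 13.93 = 48.75 mol O2; 100.6 mol is available, so C2H6 is limiting.
n(O2) consumed = (7/2) × 13.93 = 48.75 mol; remaining = 100.6 − 48.75 = 51.85 mol
V(O2) = nRT/P = 51.85 × 0.08206 × 322.35 / 2.54 = 540.0 L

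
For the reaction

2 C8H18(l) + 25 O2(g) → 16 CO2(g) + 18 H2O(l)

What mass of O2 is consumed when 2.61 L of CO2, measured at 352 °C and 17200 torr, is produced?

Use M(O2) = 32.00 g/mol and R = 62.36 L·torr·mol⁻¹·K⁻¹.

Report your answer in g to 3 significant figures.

n(CO2) = PV/RT = (17200 × 2.61) / (62.36 × 625.15) = 1.152 mol
n(O2) = (25/16) × 1.152 = 1.800 mol
m(O2) = 1.800 × 32.00 = 57.60 g

57.6 g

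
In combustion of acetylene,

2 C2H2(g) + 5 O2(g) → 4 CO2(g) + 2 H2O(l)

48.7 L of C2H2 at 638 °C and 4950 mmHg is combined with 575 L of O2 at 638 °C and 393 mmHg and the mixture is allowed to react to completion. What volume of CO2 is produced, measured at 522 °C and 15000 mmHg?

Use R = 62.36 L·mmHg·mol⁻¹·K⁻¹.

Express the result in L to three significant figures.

10.5 L

n(C2H2) = PV/RT = (4950 × 48.7) / (62.36 × 911.15) = 4.243 mol
n(O2) = PV/RT = (393 × 575) / (62.36 × 911.15) = 3.977 mol
For 4.243 mol C2H2, stoichiometry requires (5/2) × 4.243 = 10.61 mol O2; 3.977 mol is available, so O2 is limiting.
n(CO2) = (4/5) × 3.977 = 3.182 mol
V(CO2) = nRT/P = 3.182 × 62.36 × 795.15 / 15000 = 10.52 L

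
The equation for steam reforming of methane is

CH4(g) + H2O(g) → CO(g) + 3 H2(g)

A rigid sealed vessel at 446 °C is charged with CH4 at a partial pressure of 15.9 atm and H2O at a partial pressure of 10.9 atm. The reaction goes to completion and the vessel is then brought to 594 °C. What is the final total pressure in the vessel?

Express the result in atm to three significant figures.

58.6 atm

With V and T fixed, P_i ∝ n_i, so the mole ratios apply directly to partial pressures at 446 °C.
P(H2O) required for 15.9 atm of CH4 = (1/1) × 15.9 = 15.90 atm; available 10.9 atm, so H2O is limiting.
P(CH4) remaining = 15.9 − (1/1) × 10.9 = 5.000 atm
P(gaseous products) = (1+3)/1 × 10.9 = 43.60 atm
P_total at 446 °C = 5.000 + 43.60 = 48.60 atm
Scaling to 594 °C: P = 48.60 × 867.15/719.15 = 58.60 atm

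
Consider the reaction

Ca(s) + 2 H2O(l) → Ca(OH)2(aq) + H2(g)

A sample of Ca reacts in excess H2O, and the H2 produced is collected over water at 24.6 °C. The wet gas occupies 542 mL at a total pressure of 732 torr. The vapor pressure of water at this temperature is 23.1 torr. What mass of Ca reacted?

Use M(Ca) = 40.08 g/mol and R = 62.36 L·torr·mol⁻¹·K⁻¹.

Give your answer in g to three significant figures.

P(H2) = 732 − 23.1 = 708.9 torr
n(H2) = PV/RT = (708.9 × 0.5420) / (62.36 × 297.75) = 0.02069 mol
n(Ca) = (1/1) × 0.02069 = 0.02069 mol
m(Ca) = 0.02069 × 40.08 = 0.8293 g

0.829 g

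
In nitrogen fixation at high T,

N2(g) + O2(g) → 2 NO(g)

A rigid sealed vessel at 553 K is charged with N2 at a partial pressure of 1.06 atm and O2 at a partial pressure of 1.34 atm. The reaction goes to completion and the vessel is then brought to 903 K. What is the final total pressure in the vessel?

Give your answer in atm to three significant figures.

Because the vessel is rigid and T is held at 553 K, work the stoichiometry in partial pressures (P_i = n_iRT/V).
P(O2) required for 1.06 atm of N2 = (1/1) × 1.06 = 1.060 atm; available 1.34 atm, so N2 is limiting.
P(O2) remaining = 1.34 − (1/1) × 1.06 = 0.2800 atm
P(gaseous products) = (2)/1 × 1.06 = 2.120 atm
P_total at 553 K = 0.2800 + 2.120 = 2.400 atm
Scaling to 903 K: P = 2.400 × 903/553 = 3.919 atm

3.92 atm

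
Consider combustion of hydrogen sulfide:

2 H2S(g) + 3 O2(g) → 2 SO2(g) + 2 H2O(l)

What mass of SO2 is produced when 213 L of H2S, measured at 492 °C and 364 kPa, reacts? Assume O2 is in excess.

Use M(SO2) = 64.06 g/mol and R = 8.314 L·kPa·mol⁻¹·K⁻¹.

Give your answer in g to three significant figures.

n(H2S) = PV/RT = (364 × 213) / (8.314 × 765.15) = 12.19 mol
n(SO2) = (2/2) × 12.19 = 12.19 mol
m(SO2) = 12.19 × 64.06 = 780.9 g

781 g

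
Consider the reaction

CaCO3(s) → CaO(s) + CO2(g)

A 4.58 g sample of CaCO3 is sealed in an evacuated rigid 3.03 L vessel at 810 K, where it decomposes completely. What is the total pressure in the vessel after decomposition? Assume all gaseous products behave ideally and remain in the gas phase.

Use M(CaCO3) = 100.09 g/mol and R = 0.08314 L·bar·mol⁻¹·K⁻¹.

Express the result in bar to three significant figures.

n(CaCO3) = 4.58 / 100.09 = 0.04576 mol
n(gas produced) = (1/1) × 0.04576 = 0.04576 mol
P = nRT/V = 0.04576 × 0.08314 × 810 / 3.03 = 1.017 bar

1.02 bar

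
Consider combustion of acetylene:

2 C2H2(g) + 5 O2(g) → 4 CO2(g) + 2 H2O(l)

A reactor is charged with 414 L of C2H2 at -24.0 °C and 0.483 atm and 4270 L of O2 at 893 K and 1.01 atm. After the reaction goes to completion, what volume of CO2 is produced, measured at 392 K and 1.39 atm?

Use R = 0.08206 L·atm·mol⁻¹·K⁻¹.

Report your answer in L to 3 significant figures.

n(C2H2) = PV/RT = (0.483 × 414) / (0.08206 × 249.15) = 9.780 mol
n(O2) = PV/RT = (1.01 × 4270) / (0.08206 × 893) = 58.85 mol
For 9.780 mol C2H2, stoichiometry requires (5/2) × 9.780 = 24.45 mol O2; 58.85 mol is available, so C2H2 is limiting.
n(CO2) = (4/2) × 9.780 = 19.56 mol
V(CO2) = nRT/P = 19.56 × 0.08206 × 392 / 1.39 = 452.7 L

453 L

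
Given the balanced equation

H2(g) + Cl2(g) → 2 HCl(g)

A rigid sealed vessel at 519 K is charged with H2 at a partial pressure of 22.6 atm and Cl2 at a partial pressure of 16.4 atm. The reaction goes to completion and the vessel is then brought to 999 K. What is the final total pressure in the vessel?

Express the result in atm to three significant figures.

75.1 atm

At constant V, partial pressures at 519 K are proportional to moles, so apply stoichiometry directly to pressures.
P(Cl2) required for 22.6 atm of H2 = (1/1) × 22.6 = 22.60 atm; available 16.4 atm, so Cl2 is limiting.
P(H2) remaining = 22.6 − (1/1) × 16.4 = 6.200 atm
P(gaseous products) = (2)/1 × 16.4 = 32.80 atm
P_total at 519 K = 6.200 + 32.80 = 39.00 atm
Scaling to 999 K: P = 39.00 × 999/519 = 75.07 atm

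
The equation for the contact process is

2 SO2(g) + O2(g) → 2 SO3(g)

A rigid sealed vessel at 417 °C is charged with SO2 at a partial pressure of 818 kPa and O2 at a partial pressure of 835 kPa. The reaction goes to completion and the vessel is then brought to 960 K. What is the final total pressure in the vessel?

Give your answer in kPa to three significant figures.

With V and T fixed, P_i ∝ n_i, so the mole ratios apply directly to partial pressures at 417 °C.
P(O2) required for 818 kPa of SO2 = (1/2) × 818 = 409.0 kPa; available 835 kPa, so SO2 is limiting.
P(O2) remaining = 835 − (1/2) × 818 = 426.0 kPa
P(gaseous products) = (2)/2 × 818 = 818.0 kPa
P_total at 417 °C = 426.0 + 818.0 = 1244 kPa
Scaling to 960 K: P = 1244 × 960/690.15 = 1730 kPa

1730 kPa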